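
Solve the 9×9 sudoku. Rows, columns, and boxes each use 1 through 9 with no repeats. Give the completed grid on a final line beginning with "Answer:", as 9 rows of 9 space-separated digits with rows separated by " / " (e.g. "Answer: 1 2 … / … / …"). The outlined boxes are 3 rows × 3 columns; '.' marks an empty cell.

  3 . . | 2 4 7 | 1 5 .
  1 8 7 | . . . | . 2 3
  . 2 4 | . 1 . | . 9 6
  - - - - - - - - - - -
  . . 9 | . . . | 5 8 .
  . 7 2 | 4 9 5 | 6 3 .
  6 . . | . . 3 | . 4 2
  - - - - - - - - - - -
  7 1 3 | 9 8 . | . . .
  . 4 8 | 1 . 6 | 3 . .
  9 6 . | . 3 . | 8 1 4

Step 1. [r6c5∈{7}] r6c5's peers cover all but 7. So r6c5=7.
Step 2. [r9c3∈{5}] r9c3 has the single candidate 5. So r9c3=5.
Step 3. [r8c5∈{2,5}] in box 8, 5 fits only at r8c5. So r8c5=5.
Step 4. [r2c4∈{5,6}] r2c4 is the only open cell in row 2 admitting 5. So r2c4=5.
Step 5. [r4c6∈{1,2}] across col 6, 1 lands solely at r4c6, so r4c6=1.
Step 6. [r7c7∈{2}] r7c7 is down to just 2. So r7c7=2.
Step 7. [r4c4∈{6}] r4c4's peers cover all but 6 ⇒ r4c4=6.
Step 8. [r4c9∈{7}] r4c9 has the single candidate 7. So r4c9=7.
Step 9. [r3c6∈{8}] r3c6 is down to just 8. So r3c6=8.
Step 10. [r1c2∈{9}] r1c2's peers cover all but 9, so r1c2=9.
Step 11. [r9c4∈{7}] r9c4 is down to just 7. So r9c4=7.
Step 12. [r3c7∈{7}] r3c7 is down to just 7. So r3c7=7.
Step 13. [r1c9∈{8}] nothing but 8 survives at r1c9 ⇒ r1c9=8.
Step 14. [r5c9∈{1}] only 1 remains possible at r5c9, so r5c9=1.
Step 15. [r9c6∈{2}] r9c6's peers cover all but 2 ⇒ r9c6=2.
Step 16. [r5c1∈{8}] r5c1's peers cover all but 8. So r5c1=8.
Step 17. [r6c4∈{8}] only 8 remains possible at r6c4. So r6c4=8.
Step 18. [r7c8∈{6}] r7c8 has the single candidate 6. So r7c8=6.
Step 19. [r4c1∈{4}] r4c1 is down to just 4. So r4c1=4.
Step 20. [r2c6∈{9}] r2c6's peers cover all but 9, so r2c6=9.
Step 21. [r4c5∈{2}] r4c5 is down to just 2, so r4c5=2.
Step 22. [r3c1∈{5}] r3c1 is down to just 5. So r3c1=5.
Step 23. [r1c3∈{6}] r1c3 is down to just 6 ⇒ r1c3=6.
Step 24. [r4c2∈{3}] nothing but 3 survives at r4c2. So r4c2=3.
Step 25. [r2c5∈{6}] only 6 remains possible at r2c5. So r2c5=6.
Step 26. [r8c8∈{7}] r8c8 has the single candidate 7. So r8c8=7.
Step 27. [r8c9∈{9}] r8c9's peers cover all but 9 ⇒ r8c9=9.
Step 28. [r6c3∈{1}] nothing but 1 survives at r6c3. So r6c3=1.
Step 29. [r6c2∈{5}] r6c2's peers cover all but 5. So r6c2=5.
Step 30. [r2c7∈{4}] nothing but 4 survives at r2c7 ⇒ r2c7=4.
Step 31. [r7c6∈{4}] nothing but 4 survives at r7c6, so r7c6=4.
Step 32. [r7c9∈{5}] r7c9 is down to just 5. So r7c9=5.
Step 33. [r6c7∈{9}] only 9 remains possible at r6c7 ⇒ r6c7=9.
Step 34. [r8c1∈{2}] r8c1 is down to just 2 ⇒ r8c1=2.
Step 35. [r3c4∈{3}] r3c4's peers cover all but 3 ⇒ r3c4=3.

Answer: 3 9 6 2 4 7 1 5 8 / 1 8 7 5 6 9 4 2 3 / 5 2 4 3 1 8 7 9 6 / 4 3 9 6 2 1 5 8 7 / 8 7 2 4 9 5 6 3 1 / 6 5 1 8 7 3 9 4 2 / 7 1 3 9 8 4 2 6 5 / 2 4 8 1 5 6 3 7 9 / 9 6 5 7 3 2 8 1 4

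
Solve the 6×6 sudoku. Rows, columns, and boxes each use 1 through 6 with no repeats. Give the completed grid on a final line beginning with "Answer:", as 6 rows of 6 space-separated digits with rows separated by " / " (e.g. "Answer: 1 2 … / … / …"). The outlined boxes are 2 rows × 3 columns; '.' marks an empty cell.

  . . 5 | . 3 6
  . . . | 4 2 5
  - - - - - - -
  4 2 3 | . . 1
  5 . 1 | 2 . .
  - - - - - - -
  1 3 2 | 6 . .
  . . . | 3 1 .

Step 1. [r5c6∈{4}] r5c6 has the single candidate 4. So r5c6=4.
Step 2. [r4c2∈{6}] r4c2 is down to just 6, so r4c2=6.
Step 3. [r2c3∈{6}] only 6 remains possible at r2c3, so r2c3=6.
Step 4. [r1c2∈{1,4}] in row 1, 4 fits only at r1c2, so r1c2=4.
Step 5. [r3c5∈{5,6}] row 3 places 6 nowhere but r3c5. So r3c5=6.
Step 6. [r5c5∈{5}] r5c5 has the single candidate 5. So r5c5=5.
Step 7. [r2c2∈{1}] r2c2 has the single candidate 1, so r2c2=1.
Step 8. [r4c6∈{3}] r4c6 is down to just 3, so r4c6=3.
Step 9. [r1c1∈{2}] r1c1's peers cover all but 2. So r1c1=2.
Step 10. [r6c3∈{4}] nothing but 4 survives at r6c3 ⇒ r6c3=4.
Step 11. [r6c1∈{6}] r6c1 is down to just 6. So r6c1=6.
Step 12. [r2c1∈{3}] nothing but 3 survives at r2c1. So r2c1=3.
Step 13. [r3c4∈{5}] r3c4 has the single candidate 5 ⇒ r3c4=5.
Step 14. [r6c6∈{2}] only 2 remains possible at r6c6 ⇒ r6c6=2.
Step 15. [r4c5∈{4}] nothing but 4 survives at r4c5. So r4c5=4.
Step 16. [r6c2∈{5}] r6c2's peers cover all but 5 ⇒ r6c2=5.
Step 17. [r1c4∈{1}] r1c4 has the single candidate 1, so r1c4=1.

Answer: 2 4 5 1 3 6 / 3 1 6 4 2 5 / 4 2 3 5 6 1 / 5 6 1 2 4 3 / 1 3 2 6 5 4 / 6 5 4 3 1 2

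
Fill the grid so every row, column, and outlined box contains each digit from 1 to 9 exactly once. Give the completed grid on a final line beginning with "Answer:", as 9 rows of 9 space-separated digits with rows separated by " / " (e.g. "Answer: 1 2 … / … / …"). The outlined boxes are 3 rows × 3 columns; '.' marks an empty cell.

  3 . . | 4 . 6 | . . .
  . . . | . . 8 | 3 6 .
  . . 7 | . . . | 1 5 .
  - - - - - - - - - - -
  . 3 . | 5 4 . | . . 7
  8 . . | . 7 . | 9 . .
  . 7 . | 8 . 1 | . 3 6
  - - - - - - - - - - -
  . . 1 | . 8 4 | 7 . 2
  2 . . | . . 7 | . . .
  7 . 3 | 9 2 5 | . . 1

Step 1. [r8c5∈{1,3,6}] in col 5, 6 fits only at r8c5, so r8c5=6.
Step 2. [r6c5∈{9}] r6c5 is down to just 9 ⇒ r6c5=9.
Step 3. [r4c6∈{2}] r4c6 is down to just 2, so r4c6=2.
Step 4. [r7c8∈{9}] only 9 remains possible at r7c8 ⇒ r7c8=9.
Step 5. [r3c6∈{3,9}] in col 6, 9 fits only at r3c6, so r3c6=9.
Step 6. [r4c7∈{8}] only 8 remains possible at r4c7. So r4c7=8.
Step 7. [r1c7∈{2}] only 2 remains possible at r1c7 ⇒ r1c7=2.
Step 8. [r6c3∈{2,4,5}] 2 has one home in row 6: r6c3. So r6c3=2.
Step 9. [r8c9∈{3,4,5,8}] col 9 places 3 nowhere but r8c9, so r8c9=3.
Step 10. [r8c7∈{4,5}] box 9 places 5 nowhere but r8c7 ⇒ r8c7=5.
Step 11. [r6c1∈{4,5}] in row 6, 5 fits only at r6c1 ⇒ r6c1=5.
Step 12. [r7c1∈{6}] r7c1 has the single candidate 6. So r7c1=6.
Step 13. [r3c1∈{4}] nothing but 4 survives at r3c1 ⇒ r3c1=4.
Step 14. [r6c7∈{4}] nothing but 4 survives at r6c7 ⇒ r6c7=4.
Step 15. [r3c2∈{2,6,8}] r3c2 is the only open cell in row 3 admitting 6, so r3c2=6.
Step 16. [r2c2∈{1,2,5,9}] r2c2 is the only open cell in col 2 admitting 2. So r2c2=2.
Step 17. [r7c4∈{3}] only 3 remains possible at r7c4 ⇒ r7c4=3.
Step 18. [r4c8∈{1}] nothing but 1 survives at r4c8, so r4c8=1.
Step 19. [r2c1∈{1,9}] across col 1, 1 lands solely at r2c1. So r2c1=1.
Step 20. [r2c5∈{5}] r2c5 has the single candidate 5, so r2c5=5.
Step 21. [r2c3∈{9}] r2c3's peers cover all but 9, so r2c3=9.
Step 22. [r1c3∈{5,8}] 5 has one home in col 3: r1c3, so r1c3=5.
Step 23. [r1c2∈{8}] r1c2 is down to just 8 ⇒ r1c2=8.
Step 24. [r9c2∈{4}] nothing but 4 survives at r9c2. So r9c2=4.
Step 25. [r4c3∈{6}] r4c3's peers cover all but 6 ⇒ r4c3=6.
Step 26. [r8c3∈{8}] nothing but 8 survives at r8c3 ⇒ r8c3=8.
Step 27. [r1c8∈{7}] r1c8's peers cover all but 7, so r1c8=7.
Step 28. [r8c2∈{9}] r8c2's peers cover all but 9, so r8c2=9.
Step 29. [r3c5∈{3}] r3c5 is down to just 3, so r3c5=3.
Step 30. [r8c8∈{4}] r8c8 has the single candidate 4. So r8c8=4.
Step 31. [r5c4∈{6}] r5c4's peers cover all but 6. So r5c4=6.
Step 32. [r5c3∈{4}] nothing but 4 survives at r5c3 ⇒ r5c3=4.
Step 33. [r5c9∈{5}] r5c9 is down to just 5. So r5c9=5.
Step 34. [r8c4∈{1}] r8c4 has the single candidate 1, so r8c4=1.
Step 35. [r9c8∈{8}] nothing but 8 survives at r9c8, so r9c8=8.
Step 36. [r5c6∈{3}] r5c6 is down to just 3. So r5c6=3.
Step 37. [r1c5∈{1}] r1c5 is down to just 1 ⇒ r1c5=1.
Step 38. [r7c2∈{5}] only 5 remains possible at r7c2 ⇒ r7c2=5.
Step 39. [r5c2∈{1}] r5c2 is down to just 1. So r5c2=1.
Step 40. [r2c9∈{4}] nothing but 4 survives at r2c9. So r2c9=4.
Step 41. [r1c9∈{9}] r1c9 is down to just 9 ⇒ r1c9=9.
Step 42. [r5c8∈{2}] nothing but 2 survives at r5c8 ⇒ r5c8=2.
Step 43. [r9c7∈{6}] r9c7's peers cover all but 6 ⇒ r9c7=6.
Step 44. [r3c9∈{8}] r3c9 has the single candidate 8, so r3c9=8.
Step 45. [r3c4∈{2}] r3c4 is down to just 2 ⇒ r3c4=2.
Step 46. [r2c4∈{7}] r2c4 has the single candidate 7 ⇒ r2c4=7.
Step 47. [r4c1∈{9}] r4c1 is down to just 9, so r4c1=9.

Answer: 3 8 5 4 1 6 2 7 9 / 1 2 9 7 5 8 3 6 4 / 4 6 7 2 3 9 1 5 8 / 9 3 6 5 4 2 8 1 7 / 8 1 4 6 7 3 9 2 5 / 5 7 2 8 9 1 4 3 6 / 6 5 1 3 8 4 7 9 2 / 2 9 8 1 6 7 5 4 3 / 7 4 3 9 2 5 6 8 1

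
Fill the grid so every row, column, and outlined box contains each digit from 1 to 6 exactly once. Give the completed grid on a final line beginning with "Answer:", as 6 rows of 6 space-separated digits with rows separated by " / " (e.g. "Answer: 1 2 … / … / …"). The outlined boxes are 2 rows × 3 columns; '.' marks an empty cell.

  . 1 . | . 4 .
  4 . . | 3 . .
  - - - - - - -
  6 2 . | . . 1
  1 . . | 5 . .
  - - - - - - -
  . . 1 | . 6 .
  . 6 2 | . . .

Step 1. [r2c2∈{5}] r2c2's peers cover all but 5, so r2c2=5.
Step 2. [r6c5∈{1,3,5}] in col 5, 5 fits only at r6c5, so r6c5=5.
Step 3. [r4c6∈{2,3,4,6}] in row 4, 6 fits only at r4c6 ⇒ r4c6=6.
Step 4. [r6c1∈{3}] nothing but 3 survives at r6c1 ⇒ r6c1=3.
Step 5. [r4c2∈{3,4}] across col 2, 3 lands solely at r4c2. So r4c2=3.
Step 6. [r2c6∈{2}] r2c6 has the single candidate 2 ⇒ r2c6=2.
Step 7. [r6c6∈{4}] r6c6's peers cover all but 4. So r6c6=4.
Step 8. [r1c4∈{6}] nothing but 6 survives at r1c4 ⇒ r1c4=6.
Step 9. [r4c3∈{4}] only 4 remains possible at r4c3 ⇒ r4c3=4.
Step 10. [r2c3∈{6}] r2c3's peers cover all but 6 ⇒ r2c3=6.
Step 11. [r3c4∈{4}] only 4 remains possible at r3c4. So r3c4=4.
Step 12. [r3c3∈{5}] only 5 remains possible at r3c3 ⇒ r3c3=5.
Step 13. [r5c4∈{2}] nothing but 2 survives at r5c4, so r5c4=2.
Step 14. [r5c6∈{3}] r5c6 has the single candidate 3, so r5c6=3.
Step 15. [r5c1∈{5}] r5c1 has the single candidate 5. So r5c1=5.
Step 16. [r1c1∈{2}] r1c1 is down to just 2 ⇒ r1c1=2.
Step 17. [r3c5∈{3}] r3c5's peers cover all but 3, so r3c5=3.
Step 18. [r1c6∈{5}] only 5 remains possible at r1c6, so r1c6=5.
Step 19. [r6c4∈{1}] nothing but 1 survives at r6c4. So r6c4=1.
Step 20. [r1c3∈{3}] nothing but 3 survives at r1c3. So r1c3=3.
Step 21. [r4c5∈{2}] only 2 remains possible at r4c5. So r4c5=2.
Step 22. [r2c5∈{1}] r2c5 is down to just 1. So r2c5=1.
Step 23. [r5c2∈{4}] r5c2 has the single candidate 4 ⇒ r5c2=4.

Answer: 2 1 3 6 4 5 / 4 5 6 3 1 2 / 6 2 5 4 3 1 / 1 3 4 5 2 6 / 5 4 1 2 6 3 / 3 6 2 1 5 4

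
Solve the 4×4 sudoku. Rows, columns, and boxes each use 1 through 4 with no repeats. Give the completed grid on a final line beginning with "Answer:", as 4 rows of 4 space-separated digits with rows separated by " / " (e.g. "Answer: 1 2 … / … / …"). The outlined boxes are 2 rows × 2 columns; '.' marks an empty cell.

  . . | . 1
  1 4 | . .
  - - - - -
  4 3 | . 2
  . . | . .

Step 1. [r1c3∈{2,3,4}] r1c3 is the only open cell in row 1 admitting 4 ⇒ r1c3=4.
Step 2. [r1c2∈{2}] r1c2's peers cover all but 2 ⇒ r1c2=2.
Step 3. [r2c4∈{3}] r2c4's peers cover all but 3. So r2c4=3.
Step 4. [r4c3∈{1,3}] r4c3 is the only open cell in row 4 admitting 3. So r4c3=3.
Step 5. [r4c2∈{1}] nothing but 1 survives at r4c2, so r4c2=1.
Step 6. [r2c3∈{2}] nothing but 2 survives at r2c3 ⇒ r2c3=2.
Step 7. [r3c3∈{1}] r3c3 is down to just 1, so r3c3=1.
Step 8. [r1c1∈{3}] r1c1's peers cover all but 3. So r1c1=3.
Step 9. [r4c1∈{2}] r4c1 is down to just 2 ⇒ r4c1=2.
Step 10. [r4c4∈{4}] r4c4 is down to just 4. So r4c4=4.

Answer: 3 2 4 1 / 1 4 2 3 / 4 3 1 2 / 2 1 3 4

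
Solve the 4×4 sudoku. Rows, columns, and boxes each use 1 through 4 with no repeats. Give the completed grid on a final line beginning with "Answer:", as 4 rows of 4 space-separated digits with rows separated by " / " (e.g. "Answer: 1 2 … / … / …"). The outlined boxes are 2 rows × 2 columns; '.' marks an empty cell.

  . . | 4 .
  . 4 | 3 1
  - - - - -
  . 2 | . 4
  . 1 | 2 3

Step 1. [r1c1∈{1,2,3}] 1 has one home in row 1: r1c1. So r1c1=1.
Step 2. [r4c1∈{4}] only 4 remains possible at r4c1. So r4c1=4.
Step 3. [r1c4∈{2}] nothing but 2 survives at r1c4, so r1c4=2.
Step 4. [r3c3∈{1}] r3c3 is down to just 1 ⇒ r3c3=1.
Step 5. [r3c1∈{3}] r3c1 has the single candidate 3. So r3c1=3.
Step 6. [r1c2∈{3}] r1c2 has the single candidate 3, so r1c2=3.
Step 7. [r2c1∈{2}] r2c1's peers cover all but 2, so r2c1=2.

Answer: 1 3 4 2 / 2 4 3 1 / 3 2 1 4 / 4 1 2 3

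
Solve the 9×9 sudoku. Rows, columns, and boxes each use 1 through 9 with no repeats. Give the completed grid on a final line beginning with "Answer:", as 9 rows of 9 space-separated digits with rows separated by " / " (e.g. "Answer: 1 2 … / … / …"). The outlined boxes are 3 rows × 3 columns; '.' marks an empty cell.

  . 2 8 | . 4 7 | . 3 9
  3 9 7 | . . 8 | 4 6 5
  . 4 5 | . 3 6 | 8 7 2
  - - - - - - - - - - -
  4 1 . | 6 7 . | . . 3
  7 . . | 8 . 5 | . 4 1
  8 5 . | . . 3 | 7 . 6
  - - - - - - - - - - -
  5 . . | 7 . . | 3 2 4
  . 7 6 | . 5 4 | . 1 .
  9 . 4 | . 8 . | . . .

Step 1. [r6c8∈{9}] r6c8's peers cover all but 9, so r6c8=9.
Step 2. [r6c3∈{2}] nothing but 2 survives at r6c3, so r6c3=2.
Step 3. [r6c5∈{1}] r6c5's peers cover all but 1 ⇒ r6c5=1.
Step 4. [r2c4∈{1,2}] across row 2, 1 lands solely at r2c4. So r2c4=1.
Step 5. [r8c4∈{2,3,9}] r8c4 is the only open cell in row 8 admitting 3. So r8c4=3.
Step 6. [r5c3∈{3,9}] 3 has one home in col 3: r5c3 ⇒ r5c3=3.
Step 7. [r5c5∈{2,9}] row 5 places 9 nowhere but r5c5. So r5c5=9.
Step 8. [r4c6∈{2}] nothing but 2 survives at r4c6 ⇒ r4c6=2.
Step 9. [r9c8∈{5}] r9c8 is down to just 5 ⇒ r9c8=5.
Step 10. [r9c6∈{1}] r9c6's peers cover all but 1, so r9c6=1.
Step 11. [r1c1∈{1,6}] in row 1, 6 fits only at r1c1 ⇒ r1c1=6.
Step 12. [r1c7∈{1}] r1c7's peers cover all but 1, so r1c7=1.
Step 13. [r8c7∈{9}] r8c7 has the single candidate 9 ⇒ r8c7=9.
Step 14. [r9c2∈{3}] nothing but 3 survives at r9c2 ⇒ r9c2=3.
Step 15. [r8c9∈{8}] nothing but 8 survives at r8c9, so r8c9=8.
Step 16. [r4c7∈{5}] nothing but 5 survives at r4c7. So r4c7=5.
Step 17. [r9c4∈{2}] r9c4's peers cover all but 2 ⇒ r9c4=2.
Step 18. [r2c5∈{2}] r2c5's peers cover all but 2 ⇒ r2c5=2.
Step 19. [r5c2∈{6}] r5c2 is down to just 6. So r5c2=6.
Step 20. [r7c2∈{8}] r7c2 is down to just 8. So r7c2=8.
Step 21. [r9c7∈{6}] r9c7 has the single candidate 6. So r9c7=6.
Step 22. [r3c4∈{9}] only 9 remains possible at r3c4 ⇒ r3c4=9.
Step 23. [r7c5∈{6}] nothing but 6 survives at r7c5, so r7c5=6.
Step 24. [r3c1∈{1}] r3c1's peers cover all but 1 ⇒ r3c1=1.
Step 25. [r1c4∈{5}] nothing but 5 survives at r1c4. So r1c4=5.
Step 26. [r4c3∈{9}] only 9 remains possible at r4c3 ⇒ r4c3=9.
Step 27. [r5c7∈{2}] r5c7 is down to just 2, so r5c7=2.
Step 28. [r8c1∈{2}] only 2 remains possible at r8c1. So r8c1=2.
Step 29. [r4c8∈{8}] only 8 remains possible at r4c8. So r4c8=8.
Step 30. [r7c3∈{1}] nothing but 1 survives at r7c3 ⇒ r7c3=1.
Step 31. [r9c9∈{7}] r9c9 has the single candidate 7. So r9c9=7.
Step 32. [r7c6∈{9}] r7c6 has the single candidate 9. So r7c6=9.
Step 33. [r6c4∈{4}] only 4 remains possible at r6c4, so r6c4=4.

Answer: 6 2 8 5 4 7 1 3 9 / 3 9 7 1 2 8 4 6 5 / 1 4 5 9 3 6 8 7 2 / 4 1 9 6 7 2 5 8 3 / 7 6 3 8 9 5 2 4 1 / 8 5 2 4 1 3 7 9 6 / 5 8 1 7 6 9 3 2 4 / 2 7 6 3 5 4 9 1 8 / 9 3 4 2 8 1 6 5 7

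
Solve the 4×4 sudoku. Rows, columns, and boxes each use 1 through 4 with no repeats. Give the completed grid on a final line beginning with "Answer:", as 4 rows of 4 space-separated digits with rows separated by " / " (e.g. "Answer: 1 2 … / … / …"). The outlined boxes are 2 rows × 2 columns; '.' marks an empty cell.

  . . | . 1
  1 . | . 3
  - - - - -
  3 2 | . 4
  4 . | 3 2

Step 1. [r2c3∈{2,4}] row 2 places 2 nowhere but r2c3. So r2c3=2.
Step 2. [r1c3∈{4}] nothing but 4 survives at r1c3 ⇒ r1c3=4.
Step 3. [r1c2∈{3}] r1c2's peers cover all but 3, so r1c2=3.
Step 4. [r3c3∈{1}] r3c3 has the single candidate 1 ⇒ r3c3=1.
Step 5. [r1c1∈{2}] only 2 remains possible at r1c1 ⇒ r1c1=2.
Step 6. [r4c2∈{1}] only 1 remains possible at r4c2. So r4c2=1.
Step 7. [r2c2∈{4}] only 4 remains possible at r2c2, so r2c2=4.

Answer: 2 3 4 1 / 1 4 2 3 / 3 2 1 4 / 4 1 3 2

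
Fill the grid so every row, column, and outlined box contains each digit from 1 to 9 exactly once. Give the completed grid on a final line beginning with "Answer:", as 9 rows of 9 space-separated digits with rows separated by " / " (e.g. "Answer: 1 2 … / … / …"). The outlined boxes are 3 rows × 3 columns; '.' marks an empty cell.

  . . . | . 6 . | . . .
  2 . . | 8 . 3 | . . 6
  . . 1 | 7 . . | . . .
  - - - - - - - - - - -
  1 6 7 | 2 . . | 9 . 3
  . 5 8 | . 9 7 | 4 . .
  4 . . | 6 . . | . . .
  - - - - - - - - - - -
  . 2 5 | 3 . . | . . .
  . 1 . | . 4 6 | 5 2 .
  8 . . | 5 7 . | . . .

Step 1. [r1c4∈{1,4,9}] in col 4, 4 fits only at r1c4 ⇒ r1c4=4.
Step 2. [r8c9∈{7,8,9}] in row 8, 8 fits only at r8c9, so r8c9=8.
Step 3. [r9c3∈{3,4,6,9}] 6 has one home in col 3: r9c3. So r9c3=6.
Step 4. [r9c2∈{3,4,9}] r9c2 is the only open cell in box 7 admitting 4 ⇒ r9c2=4.
Step 5. [r6c5∈{1,3,5,8}] r6c5 is the only open cell in col 5 admitting 3, so r6c5=3.
Step 6. [r3c5∈{2,5}] col 5 places 2 nowhere but r3c5, so r3c5=2.
Step 7. [r5c9∈{1,2}] in row 5, 2 fits only at r5c9 ⇒ r5c9=2.
Step 8. [r6c2∈{9}] nothing but 9 survives at r6c2 ⇒ r6c2=9.
Step 9. [r8c4∈{9}] nothing but 9 survives at r8c4 ⇒ r8c4=9.
Step 10. [r7c1∈{7,9}] r7c1 is the only open cell in box 7 admitting 9 ⇒ r7c1=9.
Step 11. [r1c7∈{1,2,3,7,8}] 2 has one home in row 1: r1c7. So r1c7=2.
Step 12. [r2c2∈{7}] r2c2 has the single candidate 7. So r2c2=7.
Step 13. [r2c7∈{1}] r2c7 is down to just 1. So r2c7=1.
Step 14. [r7c5∈{1,8}] 1 has one home in col 5: r7c5. So r7c5=1.
Step 15. [r2c5∈{5}] r2c5 has the single candidate 5. So r2c5=5.
Step 16. [r4c5∈{8}] r4c5 is down to just 8, so r4c5=8.
Step 17. [r4c8∈{5}] r4c8's peers cover all but 5. So r4c8=5.
Step 18. [r5c1∈{3}] nothing but 3 survives at r5c1, so r5c1=3.
Step 19. [r3c6∈{9}] nothing but 9 survives at r3c6. So r3c6=9.
Step 20. [r5c8∈{1,6}] in row 5, 6 fits only at r5c8, so r5c8=6.
Step 21. [r2c3∈{4,9}] col 3 places 4 nowhere but r2c3 ⇒ r2c3=4.
Step 22. [r1c3∈{3,9}] r1c3 is the only open cell in col 3 admitting 9, so r1c3=9.
Step 23. [r9c7∈{3}] r9c7 has the single candidate 3. So r9c7=3.
Step 24. [r3c7∈{8}] r3c7 has the single candidate 8 ⇒ r3c7=8.
Step 25. [r6c7∈{7}] only 7 remains possible at r6c7, so r6c7=7.
Step 26. [r6c9∈{1}] only 1 remains possible at r6c9. So r6c9=1.
Step 27. [r3c2∈{3}] r3c2's peers cover all but 3. So r3c2=3.
Step 28. [r1c1∈{5}] r1c1 is down to just 5, so r1c1=5.
Step 29. [r1c9∈{7}] r1c9 has the single candidate 7 ⇒ r1c9=7.
Step 30. [r3c8∈{4}] only 4 remains possible at r3c8, so r3c8=4.
Step 31. [r9c8∈{1,9}] 1 has one home in row 9: r9c8. So r9c8=1.
Step 32. [r7c6∈{8}] nothing but 8 survives at r7c6. So r7c6=8.
Step 33. [r1c2∈{8}] nothing but 8 survives at r1c2, so r1c2=8.
Step 34. [r4c6∈{4}] only 4 remains possible at r4c6, so r4c6=4.
Step 35. [r6c6∈{5}] only 5 remains possible at r6c6, so r6c6=5.
Step 36. [r3c1∈{6}] r3c1's peers cover all but 6 ⇒ r3c1=6.
Step 37. [r8c1∈{7}] nothing but 7 survives at r8c1. So r8c1=7.
Step 38. [r6c8∈{8}] nothing but 8 survives at r6c8, so r6c8=8.
Step 39. [r8c3∈{3}] r8c3 has the single candidate 3, so r8c3=3.
Step 40. [r7c8∈{7}] r7c8 is down to just 7. So r7c8=7.
Step 41. [r9c9∈{9}] only 9 remains possible at r9c9. So r9c9=9.
Step 42. [r7c9∈{4}] only 4 remains possible at r7c9 ⇒ r7c9=4.
Step 43. [r9c6∈{2}] only 2 remains possible at r9c6 ⇒ r9c6=2.
Step 44. [r6c3∈{2}] r6c3's peers cover all but 2 ⇒ r6c3=2.
Step 45. [r7c7∈{6}] r7c7 has the single candidate 6 ⇒ r7c7=6.
Step 46. [r3c9∈{5}] r3c9's peers cover all but 5 ⇒ r3c9=5.
Step 47. [r2c8∈{9}] r2c8 is down to just 9, so r2c8=9.
Step 48. [r1c6∈{1}] r1c6's peers cover all but 1 ⇒ r1c6=1.
Step 49. [r5c4∈{1}] r5c4 has the single candidate 1 ⇒ r5c4=1.
Step 50. [r1c8∈{3}] nothing but 3 survives at r1c8 ⇒ r1c8=3.

Answer: 5 8 9 4 6 1 2 3 7 / 2 7 4 8 5 3 1 9 6 / 6 3 1 7 2 9 8 4 5 / 1 6 7 2 8 4 9 5 3 / 3 5 8 1 9 7 4 6 2 / 4 9 2 6 3 5 7 8 1 / 9 2 5 3 1 8 6 7 4 / 7 1 3 9 4 6 5 2 8 / 8 4 6 5 7 2 3 1 9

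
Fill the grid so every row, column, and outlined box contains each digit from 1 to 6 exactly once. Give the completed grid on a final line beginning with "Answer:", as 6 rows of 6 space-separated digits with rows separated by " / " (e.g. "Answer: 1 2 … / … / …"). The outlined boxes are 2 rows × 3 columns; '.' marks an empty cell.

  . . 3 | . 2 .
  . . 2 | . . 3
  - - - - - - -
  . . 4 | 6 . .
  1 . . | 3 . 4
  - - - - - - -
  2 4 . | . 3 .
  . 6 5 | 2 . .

Step 1. [r2c5∈{1,4,5,6}] col 5 places 6 nowhere but r2c5, so r2c5=6.
Step 2. [r6c6∈{1}] r6c6's peers cover all but 1, so r6c6=1.
Step 3. [r1c6∈{5}] only 5 remains possible at r1c6, so r1c6=5.
Step 4. [r3c2∈{2,3,5}] col 2 places 3 nowhere but r3c2 ⇒ r3c2=3.
Step 5. [r3c1∈{5}] r3c1 is down to just 5, so r3c1=5.
Step 6. [r2c1∈{4}] r2c1's peers cover all but 4. So r2c1=4.
Step 7. [r1c2∈{1}] nothing but 1 survives at r1c2, so r1c2=1.
Step 8. [r4c2∈{2}] r4c2 has the single candidate 2 ⇒ r4c2=2.
Step 9. [r1c4∈{4}] r1c4's peers cover all but 4, so r1c4=4.
Step 10. [r3c5∈{1}] r3c5's peers cover all but 1, so r3c5=1.
Step 11. [r2c2∈{5}] r2c2 is down to just 5 ⇒ r2c2=5.
Step 12. [r4c5∈{5}] nothing but 5 survives at r4c5, so r4c5=5.
Step 13. [r6c5∈{4}] only 4 remains possible at r6c5 ⇒ r6c5=4.
Step 14. [r4c3∈{6}] r4c3 is down to just 6 ⇒ r4c3=6.
Step 15. [r5c6∈{6}] r5c6's peers cover all but 6. So r5c6=6.
Step 16. [r6c1∈{3}] r6c1 has the single candidate 3 ⇒ r6c1=3.
Step 17. [r2c4∈{1}] r2c4's peers cover all but 1 ⇒ r2c4=1.
Step 18. [r5c3∈{1}] r5c3 has the single candidate 1. So r5c3=1.
Step 19. [r1c1∈{6}] r1c1 has the single candidate 6 ⇒ r1c1=6.
Step 20. [r5c4∈{5}] r5c4 is down to just 5, so r5c4=5.
Step 21. [r3c6∈{2}] r3c6 is down to just 2, so r3c6=2.

Answer: 6 1 3 4 2 5 / 4 5 2 1 6 3 / 5 3 4 6 1 2 / 1 2 6 3 5 4 / 2 4 1 5 3 6 / 3 6 5 2 4 1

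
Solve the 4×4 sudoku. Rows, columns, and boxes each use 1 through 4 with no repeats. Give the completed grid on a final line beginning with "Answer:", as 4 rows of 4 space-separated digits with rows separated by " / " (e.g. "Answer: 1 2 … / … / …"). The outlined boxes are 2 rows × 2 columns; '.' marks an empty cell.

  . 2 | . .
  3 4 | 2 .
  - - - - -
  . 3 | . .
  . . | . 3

Step 1. [r1c1∈{1}] only 1 remains possible at r1c1 ⇒ r1c1=1.
Step 2. [r3c4∈{1,2,4}] across col 4, 2 lands solely at r3c4. So r3c4=2.
Step 3. [r3c3∈{1,4}] in row 3, 1 fits only at r3c3. So r3c3=1.
Step 4. [r4c3∈{4}] r4c3's peers cover all but 4. So r4c3=4.
Step 5. [r1c3∈{3}] only 3 remains possible at r1c3 ⇒ r1c3=3.
Step 6. [r3c1∈{4}] r3c1's peers cover all but 4. So r3c1=4.
Step 7. [r4c2∈{1}] r4c2's peers cover all but 1 ⇒ r4c2=1.
Step 8. [r4c1∈{2}] nothing but 2 survives at r4c1, so r4c1=2.
Step 9. [r2c4∈{1}] only 1 remains possible at r2c4, so r2c4=1.
Step 10. [r1c4∈{4}] r1c4 is down to just 4. So r1c4=4.

Answer: 1 2 3 4 / 3 4 2 1 / 4 3 1 2 / 2 1 4 3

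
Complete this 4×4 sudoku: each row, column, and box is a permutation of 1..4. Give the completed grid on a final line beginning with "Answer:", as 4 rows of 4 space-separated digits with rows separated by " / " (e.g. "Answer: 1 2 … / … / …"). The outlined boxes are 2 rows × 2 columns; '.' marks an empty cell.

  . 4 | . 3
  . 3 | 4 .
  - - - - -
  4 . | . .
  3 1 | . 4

Step 1. [r4c3∈{2}] nothing but 2 survives at r4c3. So r4c3=2.
Step 2. [r1c3∈{1}] nothing but 1 survives at r1c3 ⇒ r1c3=1.
Step 3. [r2c4∈{2}] r2c4 is down to just 2 ⇒ r2c4=2.
Step 4. [r3c2∈{2}] r3c2 is down to just 2 ⇒ r3c2=2.
Step 5. [r1c1∈{2}] nothing but 2 survives at r1c1 ⇒ r1c1=2.
Step 6. [r3c4∈{1}] r3c4 is down to just 1 ⇒ r3c4=1.
Step 7. [r2c1∈{1}] only 1 remains possible at r2c1. So r2c1=1.
Step 8. [r3c3∈{3}] only 3 remains possible at r3c3, so r3c3=3.

Answer: 2 4 1 3 / 1 3 4 2 / 4 2 3 1 / 3 1 2 4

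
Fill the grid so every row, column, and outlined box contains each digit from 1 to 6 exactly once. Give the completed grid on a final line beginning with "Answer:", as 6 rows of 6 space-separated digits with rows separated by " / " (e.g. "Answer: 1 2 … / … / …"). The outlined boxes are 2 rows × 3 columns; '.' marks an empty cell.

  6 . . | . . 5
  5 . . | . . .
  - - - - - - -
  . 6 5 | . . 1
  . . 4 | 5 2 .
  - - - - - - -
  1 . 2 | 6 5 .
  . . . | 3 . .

Step 1. [r6c1∈{4}] r6c1 is down to just 4. So r6c1=4.
Step 2. [r2c5∈{1,3,4,6}] in col 5, 6 fits only at r2c5, so r2c5=6.
Step 3. [r4c2∈{1,3}] row 4 places 1 nowhere but r4c2, so r4c2=1.
Step 4. [r3c4∈{4}] r3c4's peers cover all but 4, so r3c4=4.
Step 5. [r1c5∈{1,3,4}] across col 5, 4 lands solely at r1c5 ⇒ r1c5=4.
Step 6. [r2c6∈{2,3}] in box 2, 3 fits only at r2c6 ⇒ r2c6=3.
Step 7. [r1c3∈{1,3}] col 3 places 3 nowhere but r1c3 ⇒ r1c3=3.
Step 8. [r1c4∈{1,2}] across row 1, 1 lands solely at r1c4. So r1c4=1.
Step 9. [r3c5∈{3}] only 3 remains possible at r3c5. So r3c5=3.
Step 10. [r2c4∈{2}] r2c4 has the single candidate 2. So r2c4=2.
Step 11. [r3c1∈{2}] only 2 remains possible at r3c1, so r3c1=2.
Step 12. [r5c6∈{4}] r5c6 has the single candidate 4. So r5c6=4.
Step 13. [r4c1∈{3}] only 3 remains possible at r4c1, so r4c1=3.
Step 14. [r6c6∈{2}] nothing but 2 survives at r6c6, so r6c6=2.
Step 15. [r4c6∈{6}] only 6 remains possible at r4c6, so r4c6=6.
Step 16. [r6c3∈{6}] r6c3's peers cover all but 6. So r6c3=6.
Step 17. [r5c2∈{3}] r5c2 is down to just 3, so r5c2=3.
Step 18. [r1c2∈{2}] r1c2's peers cover all but 2, so r1c2=2.
Step 19. [r2c2∈{4}] nothing but 4 survives at r2c2 ⇒ r2c2=4.
Step 20. [r6c5∈{1}] r6c5 has the single candidate 1, so r6c5=1.
Step 21. [r2c3∈{1}] r2c3 has the single candidate 1 ⇒ r2c3=1.
Step 22. [r6c2∈{5}] r6c2 has the single candidate 5, so r6c2=5.

Answer: 6 2 3 1 4 5 / 5 4 1 2 6 3 / 2 6 5 4 3 1 / 3 1 4 5 2 6 / 1 3 2 6 5 4 / 4 5 6 3 1 2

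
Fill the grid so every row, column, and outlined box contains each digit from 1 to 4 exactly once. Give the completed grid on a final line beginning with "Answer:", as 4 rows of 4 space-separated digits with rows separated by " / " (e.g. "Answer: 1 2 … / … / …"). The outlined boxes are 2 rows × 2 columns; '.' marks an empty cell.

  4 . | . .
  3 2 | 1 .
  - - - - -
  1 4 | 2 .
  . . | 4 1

Step 1. [r1c4∈{2,3}] across row 1, 2 lands solely at r1c4 ⇒ r1c4=2.
Step 2. [r1c2∈{1}] r1c2 has the single candidate 1. So r1c2=1.
Step 3. [r3c4∈{3}] nothing but 3 survives at r3c4 ⇒ r3c4=3.
Step 4. [r2c4∈{4}] r2c4 has the single candidate 4. So r2c4=4.
Step 5. [r1c3∈{3}] r1c3 has the single candidate 3 ⇒ r1c3=3.
Step 6. [r4c2∈{3}] r4c2 is down to just 3 ⇒ r4c2=3.
Step 7. [r4c1∈{2}] nothing but 2 survives at r4c1. So r4c1=2.

Answer: 4 1 3 2 / 3 2 1 4 / 1 4 2 3 / 2 3 4 1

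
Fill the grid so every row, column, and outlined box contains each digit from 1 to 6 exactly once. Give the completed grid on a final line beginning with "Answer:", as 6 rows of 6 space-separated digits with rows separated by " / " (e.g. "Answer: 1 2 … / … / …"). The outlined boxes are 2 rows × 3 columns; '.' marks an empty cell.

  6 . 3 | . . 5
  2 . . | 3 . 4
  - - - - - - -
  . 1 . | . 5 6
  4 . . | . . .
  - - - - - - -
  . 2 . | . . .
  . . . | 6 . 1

Step 1. [r4c6∈{2,3}] col 6 places 2 nowhere but r4c6, so r4c6=2.
Step 2. [r4c5∈{1,3}] across box 4, 3 lands solely at r4c5 ⇒ r4c5=3.
Step 3. [r6c2∈{3,4,5}] col 2 places 3 nowhere but r6c2. So r6c2=3.
Step 4. [r5c3∈{1,4,5,6}] row 5 places 6 nowhere but r5c3 ⇒ r5c3=6.
Step 5. [r4c3∈{5}] r4c3 is down to just 5 ⇒ r4c3=5.
Step 6. [r6c5∈{2,4}] r6c5 is the only open cell in row 6 admitting 2. So r6c5=2.
Step 7. [r5c4∈{4,5}] 5 has one home in col 4: r5c4. So r5c4=5.
Step 8. [r1c5∈{1}] r1c5 has the single candidate 1. So r1c5=1.
Step 9. [r4c4∈{1}] nothing but 1 survives at r4c4. So r4c4=1.
Step 10. [r5c1∈{1}] r5c1 has the single candidate 1. So r5c1=1.
Step 11. [r5c6∈{3}] nothing but 3 survives at r5c6 ⇒ r5c6=3.
Step 12. [r2c5∈{6}] r2c5 has the single candidate 6, so r2c5=6.
Step 13. [r5c5∈{4}] r5c5 is down to just 4, so r5c5=4.
Step 14. [r1c4∈{2}] r1c4 has the single candidate 2, so r1c4=2.
Step 15. [r3c1∈{3}] r3c1's peers cover all but 3 ⇒ r3c1=3.
Step 16. [r2c3∈{1}] r2c3 has the single candidate 1 ⇒ r2c3=1.
Step 17. [r6c3∈{4}] r6c3 is down to just 4. So r6c3=4.
Step 18. [r4c2∈{6}] nothing but 6 survives at r4c2, so r4c2=6.
Step 19. [r1c2∈{4}] r1c2 has the single candidate 4. So r1c2=4.
Step 20. [r2c2∈{5}] r2c2's peers cover all but 5. So r2c2=5.
Step 21. [r3c4∈{4}] r3c4 has the single candidate 4 ⇒ r3c4=4.
Step 22. [r3c3∈{2}] r3c3's peers cover all but 2 ⇒ r3c3=2.
Step 23. [r6c1∈{5}] r6c1 has the single candidate 5, so r6c1=5.

Answer: 6 4 3 2 1 5 / 2 5 1 3 6 4 / 3 1 2 4 5 6 / 4 6 5 1 3 2 / 1 2 6 5 4 3 / 5 3 4 6 2 1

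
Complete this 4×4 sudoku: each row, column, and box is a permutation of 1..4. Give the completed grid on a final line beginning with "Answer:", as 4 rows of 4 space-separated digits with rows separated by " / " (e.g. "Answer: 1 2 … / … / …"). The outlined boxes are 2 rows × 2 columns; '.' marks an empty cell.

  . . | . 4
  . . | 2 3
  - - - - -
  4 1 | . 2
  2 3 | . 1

Step 1. [r1c1∈{1,3}] in row 1, 3 fits only at r1c1. So r1c1=3.
Step 2. [r2c2∈{4}] r2c2 is down to just 4. So r2c2=4.
Step 3. [r3c3∈{3}] nothing but 3 survives at r3c3 ⇒ r3c3=3.
Step 4. [r2c1∈{1}] only 1 remains possible at r2c1, so r2c1=1.
Step 5. [r4c3∈{4}] r4c3 is down to just 4. So r4c3=4.
Step 6. [r1c2∈{2}] nothing but 2 survives at r1c2. So r1c2=2.
Step 7. [r1c3∈{1}] r1c3 has the single candidate 1 ⇒ r1c3=1.

Answer: 3 2 1 4 / 1 4 2 3 / 4 1 3 2 / 2 3 4 1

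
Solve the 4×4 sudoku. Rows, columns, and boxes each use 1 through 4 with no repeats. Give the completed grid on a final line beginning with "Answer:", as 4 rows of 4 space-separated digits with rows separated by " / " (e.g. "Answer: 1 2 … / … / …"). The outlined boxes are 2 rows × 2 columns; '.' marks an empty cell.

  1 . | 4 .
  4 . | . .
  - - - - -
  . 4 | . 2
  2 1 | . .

Step 1. [r1c4∈{3}] r1c4 has the single candidate 3 ⇒ r1c4=3.
Step 2. [r3c3∈{1,3}] row 3 places 1 nowhere but r3c3, so r3c3=1.
Step 3. [r2c2∈{2,3}] row 2 places 3 nowhere but r2c2 ⇒ r2c2=3.
Step 4. [r4c4∈{4}] r4c4 is down to just 4, so r4c4=4.
Step 5. [r1c2∈{2}] nothing but 2 survives at r1c2 ⇒ r1c2=2.
Step 6. [r2c4∈{1}] r2c4 is down to just 1 ⇒ r2c4=1.
Step 7. [r2c3∈{2}] r2c3's peers cover all but 2 ⇒ r2c3=2.
Step 8. [r4c3∈{3}] nothing but 3 survives at r4c3 ⇒ r4c3=3.
Step 9. [r3c1∈{3}] r3c1's peers cover all but 3, so r3c1=3.

Answer: 1 2 4 3 / 4 3 2 1 / 3 4 1 2 / 2 1 3 4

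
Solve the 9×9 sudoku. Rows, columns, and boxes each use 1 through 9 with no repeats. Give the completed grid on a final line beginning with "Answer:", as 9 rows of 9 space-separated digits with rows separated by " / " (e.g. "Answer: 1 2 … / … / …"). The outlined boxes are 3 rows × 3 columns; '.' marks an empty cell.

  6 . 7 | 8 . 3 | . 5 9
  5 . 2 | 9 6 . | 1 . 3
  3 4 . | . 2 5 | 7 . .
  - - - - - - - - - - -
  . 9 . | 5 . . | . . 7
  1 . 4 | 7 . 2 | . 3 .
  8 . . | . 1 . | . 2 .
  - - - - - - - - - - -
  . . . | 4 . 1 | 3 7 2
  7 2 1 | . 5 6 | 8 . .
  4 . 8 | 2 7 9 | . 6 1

Step 1. [r6c4∈{3,6}] across col 4, 6 lands solely at r6c4. So r6c4=6.
Step 2. [r6c6∈{4}] only 4 remains possible at r6c6 ⇒ r6c6=4.
Step 3. [r6c9∈{5}] nothing but 5 survives at r6c9 ⇒ r6c9=5.
Step 4. [r7c3∈{5,6,9}] 5 has one home in col 3: r7c3 ⇒ r7c3=5.
Step 5. [r2c8∈{4,8}] 4 has one home in row 2: r2c8, so r2c8=4.
Step 6. [r4c3∈{3,6}] in col 3, 6 fits only at r4c3 ⇒ r4c3=6.
Step 7. [r4c6∈{8}] r4c6's peers cover all but 8, so r4c6=8.
Step 8. [r3c9∈{6,8}] in row 3, 6 fits only at r3c9, so r3c9=6.
Step 9. [r6c7∈{9}] r6c7 is down to just 9, so r6c7=9.
Step 10. [r6c2∈{3,7}] in row 6, 7 fits only at r6c2, so r6c2=7.
Step 11. [r3c3∈{9}] r3c3 has the single candidate 9. So r3c3=9.
Step 12. [r9c7∈{5}] r9c7 is down to just 5. So r9c7=5.
Step 13. [r5c7∈{6}] r5c7 has the single candidate 6. So r5c7=6.
Step 14. [r2c6∈{7}] nothing but 7 survives at r2c6, so r2c6=7.
Step 15. [r9c2∈{3}] r9c2's peers cover all but 3. So r9c2=3.
Step 16. [r5c2∈{5}] r5c2 has the single candidate 5, so r5c2=5.
Step 17. [r5c5∈{9}] r5c5 has the single candidate 9. So r5c5=9.
Step 18. [r4c8∈{1}] only 1 remains possible at r4c8, so r4c8=1.
Step 19. [r8c4∈{3}] r8c4 has the single candidate 3. So r8c4=3.
Step 20. [r7c2∈{6}] r7c2's peers cover all but 6 ⇒ r7c2=6.
Step 21. [r4c7∈{4}] r4c7 has the single candidate 4. So r4c7=4.
Step 22. [r1c2∈{1}] r1c2 has the single candidate 1. So r1c2=1.
Step 23. [r7c1∈{9}] only 9 remains possible at r7c1 ⇒ r7c1=9.
Step 24. [r3c8∈{8}] r3c8's peers cover all but 8, so r3c8=8.
Step 25. [r1c5∈{4}] only 4 remains possible at r1c5 ⇒ r1c5=4.
Step 26. [r8c8∈{9}] r8c8's peers cover all but 9. So r8c8=9.
Step 27. [r3c4∈{1}] r3c4 has the single candidate 1 ⇒ r3c4=1.
Step 28. [r4c5∈{3}] r4c5 is down to just 3 ⇒ r4c5=3.
Step 29. [r8c9∈{4}] nothing but 4 survives at r8c9. So r8c9=4.
Step 30. [r5c9∈{8}] r5c9 has the single candidate 8, so r5c9=8.
Step 31. [r2c2∈{8}] nothing but 8 survives at r2c2, so r2c2=8.
Step 32. [r6c3∈{3}] r6c3 is down to just 3. So r6c3=3.
Step 33. [r7c5∈{8}] only 8 remains possible at r7c5 ⇒ r7c5=8.
Step 34. [r4c1∈{2}] r4c1 is down to just 2. So r4c1=2.
Step 35. [r1c7∈{2}] r1c7 is down to just 2 ⇒ r1c7=2.

Answer: 6 1 7 8 4 3 2 5 9 / 5 8 2 9 6 7 1 4 3 / 3 4 9 1 2 5 7 8 6 / 2 9 6 5 3 8 4 1 7 / 1 5 4 7 9 2 6 3 8 / 8 7 3 6 1 4 9 2 5 / 9 6 5 4 8 1 3 7 2 / 7 2 1 3 5 6 8 9 4 / 4 3 8 2 7 9 5 6 1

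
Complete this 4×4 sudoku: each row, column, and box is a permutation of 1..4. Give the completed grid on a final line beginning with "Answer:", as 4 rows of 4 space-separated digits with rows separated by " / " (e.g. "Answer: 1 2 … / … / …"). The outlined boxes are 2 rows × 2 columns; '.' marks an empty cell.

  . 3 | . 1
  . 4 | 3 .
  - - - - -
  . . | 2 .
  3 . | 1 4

Step 1. [r2c1∈{1,2}] r2c1 is the only open cell in row 2 admitting 1 ⇒ r2c1=1.
Step 2. [r2c4∈{2}] r2c4 is down to just 2, so r2c4=2.
Step 3. [r1c1∈{2}] only 2 remains possible at r1c1. So r1c1=2.
Step 4. [r3c1∈{4}] only 4 remains possible at r3c1, so r3c1=4.
Step 5. [r4c2∈{2}] r4c2 is down to just 2 ⇒ r4c2=2.
Step 6. [r3c2∈{1}] r3c2 is down to just 1, so r3c2=1.
Step 7. [r3c4∈{3}] r3c4's peers cover all but 3, so r3c4=3.
Step 8. [r1c3∈{4}] r1c3 has the single candidate 4, so r1c3=4.

Answer: 2 3 4 1 / 1 4 3 2 / 4 1 2 3 / 3 2 1 4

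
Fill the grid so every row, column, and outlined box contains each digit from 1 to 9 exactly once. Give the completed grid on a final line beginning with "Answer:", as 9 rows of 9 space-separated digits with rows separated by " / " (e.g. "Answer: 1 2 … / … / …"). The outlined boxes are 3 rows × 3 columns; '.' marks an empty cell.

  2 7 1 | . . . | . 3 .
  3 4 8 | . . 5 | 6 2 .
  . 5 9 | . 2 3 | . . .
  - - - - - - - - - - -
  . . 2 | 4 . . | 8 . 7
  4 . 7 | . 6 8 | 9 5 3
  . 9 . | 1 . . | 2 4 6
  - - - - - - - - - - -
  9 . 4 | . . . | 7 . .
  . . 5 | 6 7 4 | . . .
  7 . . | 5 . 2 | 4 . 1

Step 1. [r9c5∈{3,8,9}] across box 8, 9 lands solely at r9c5. So r9c5=9.
Step 2. [r9c3∈{3,6}] 6 has one home in col 3: r9c3 ⇒ r9c3=6.
Step 3. [r9c8∈{8}] nothing but 8 survives at r9c8. So r9c8=8.
Step 4. [r5c2∈{1}] r5c2 has the single candidate 1, so r5c2=1.
Step 5. [r9c2∈{3}] nothing but 3 survives at r9c2. So r9c2=3.
Step 6. [r4c5∈{3,5}] across row 4, 3 lands solely at r4c5, so r4c5=3.
Step 7. [r2c9∈{9}] only 9 remains possible at r2c9. So r2c9=9.
Step 8. [r1c5∈{4,8}] 4 has one home in col 5: r1c5 ⇒ r1c5=4.
Step 9. [r7c5∈{1,8}] r7c5 is the only open cell in col 5 admitting 8 ⇒ r7c5=8.
Step 10. [r8c9∈{2}] r8c9 has the single candidate 2, so r8c9=2.
Step 11. [r4c1∈{5,6}] 5 has one home in row 4: r4c1, so r4c1=5.
Step 12. [r3c8∈{1,7}] 7 has one home in col 8: r3c8 ⇒ r3c8=7.
Step 13. [r1c4∈{8,9}] in col 4, 9 fits only at r1c4 ⇒ r1c4=9.
Step 14. [r1c9∈{5,8}] 8 has one home in row 1: r1c9 ⇒ r1c9=8.
Step 15. [r8c1∈{1,8}] across row 8, 1 lands solely at r8c1. So r8c1=1.
Step 16. [r5c4∈{2}] r5c4 has the single candidate 2 ⇒ r5c4=2.
Step 17. [r4c2∈{6}] r4c2 has the single candidate 6, so r4c2=6.
Step 18. [r4c8∈{1}] r4c8's peers cover all but 1, so r4c8=1.
Step 19. [r3c4∈{8}] r3c4 is down to just 8. So r3c4=8.
Step 20. [r3c1∈{6}] r3c1 is down to just 6, so r3c1=6.
Step 21. [r7c4∈{3}] r7c4 has the single candidate 3. So r7c4=3.
Step 22. [r6c3∈{3}] r6c3's peers cover all but 3. So r6c3=3.
Step 23. [r2c4∈{7}] nothing but 7 survives at r2c4, so r2c4=7.
Step 24. [r7c8∈{6}] r7c8 has the single candidate 6. So r7c8=6.
Step 25. [r1c7∈{5}] only 5 remains possible at r1c7, so r1c7=5.
Step 26. [r7c9∈{5}] r7c9's peers cover all but 5. So r7c9=5.
Step 27. [r6c6∈{7}] only 7 remains possible at r6c6. So r6c6=7.
Step 28. [r7c2∈{2}] only 2 remains possible at r7c2 ⇒ r7c2=2.
Step 29. [r6c5∈{5}] only 5 remains possible at r6c5. So r6c5=5.
Step 30. [r3c9∈{4}] r3c9 has the single candidate 4 ⇒ r3c9=4.
Step 31. [r7c6∈{1}] only 1 remains possible at r7c6 ⇒ r7c6=1.
Step 32. [r1c6∈{6}] only 6 remains possible at r1c6. So r1c6=6.
Step 33. [r8c2∈{8}] r8c2 has the single candidate 8. So r8c2=8.
Step 34. [r8c7∈{3}] r8c7's peers cover all but 3, so r8c7=3.
Step 35. [r6c1∈{8}] nothing but 8 survives at r6c1 ⇒ r6c1=8.
Step 36. [r8c8∈{9}] r8c8's peers cover all but 9. So r8c8=9.
Step 37. [r4c6∈{9}] nothing but 9 survives at r4c6 ⇒ r4c6=9.
Step 38. [r2c5∈{1}] nothing but 1 survives at r2c5 ⇒ r2c5=1.
Step 39. [r3c7∈{1}] nothing but 1 survives at r3c7 ⇒ r3c7=1.

Answer: 2 7 1 9 4 6 5 3 8 / 3 4 8 7 1 5 6 2 9 / 6 5 9 8 2 3 1 7 4 / 5 6 2 4 3 9 8 1 7 / 4 1 7 2 6 8 9 5 3 / 8 9 3 1 5 7 2 4 6 / 9 2 4 3 8 1 7 6 5 / 1 8 5 6 7 4 3 9 2 / 7 3 6 5 9 2 4 8 1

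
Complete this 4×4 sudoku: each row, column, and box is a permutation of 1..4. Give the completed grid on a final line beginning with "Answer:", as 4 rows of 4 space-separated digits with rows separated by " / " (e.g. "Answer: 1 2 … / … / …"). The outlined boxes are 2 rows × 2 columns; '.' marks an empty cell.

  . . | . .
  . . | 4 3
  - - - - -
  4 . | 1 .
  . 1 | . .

Step 1. [r3c4∈{2}] r3c4 has the single candidate 2 ⇒ r3c4=2.
Step 2. [r4c1∈{2,3}] row 4 places 2 nowhere but r4c1. So r4c1=2.
Step 3. [r1c1∈{1,3}] across col 1, 3 lands solely at r1c1 ⇒ r1c1=3.
Step 4. [r1c3∈{2}] r1c3's peers cover all but 2. So r1c3=2.
Step 5. [r3c2∈{3}] r3c2 has the single candidate 3 ⇒ r3c2=3.
Step 6. [r2c2∈{2}] r2c2 is down to just 2. So r2c2=2.
Step 7. [r4c4∈{4}] r4c4's peers cover all but 4 ⇒ r4c4=4.
Step 8. [r4c3∈{3}] only 3 remains possible at r4c3 ⇒ r4c3=3.
Step 9. [r1c4∈{1}] only 1 remains possible at r1c4, so r1c4=1.
Step 10. [r2c1∈{1}] nothing but 1 survives at r2c1, so r2c1=1.
Step 11. [r1c2∈{4}] nothing but 4 survives at r1c2. So r1c2=4.

Answer: 3 4 2 1 / 1 2 4 3 / 4 3 1 2 / 2 1 3 4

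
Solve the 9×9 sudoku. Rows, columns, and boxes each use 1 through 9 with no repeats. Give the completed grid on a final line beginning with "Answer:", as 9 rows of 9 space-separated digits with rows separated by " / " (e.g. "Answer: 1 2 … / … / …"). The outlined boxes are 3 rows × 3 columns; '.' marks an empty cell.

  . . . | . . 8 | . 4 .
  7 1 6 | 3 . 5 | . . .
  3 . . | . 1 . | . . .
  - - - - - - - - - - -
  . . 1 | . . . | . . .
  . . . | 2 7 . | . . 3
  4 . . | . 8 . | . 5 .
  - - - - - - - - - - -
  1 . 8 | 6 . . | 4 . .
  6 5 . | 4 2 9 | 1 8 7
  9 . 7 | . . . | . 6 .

Step 1. [r3c6∈{2,4,6,7}] in col 6, 2 fits only at r3c6, so r3c6=2.
Step 2. [r1c7∈{2,3,5,6,7,9}] 3 has one home in row 1: r1c7 ⇒ r1c7=3.
Step 3. [r4c9∈{2,4,6,8,9}] 4 has one home in col 9: r4c9. So r4c9=4.
Step 4. [r3c2∈{4,8,9}] r3c2 is the only open cell in box 1 admitting 8. So r3c2=8.
Step 5. [r7c8∈{2,3,9}] across col 8, 3 lands solely at r7c8 ⇒ r7c8=3.
Step 6. [r7c9∈{2,5,9}] row 7 places 9 nowhere but r7c9, so r7c9=9.
Step 7. [r1c9∈{1,2,5,6}] row 1 places 1 nowhere but r1c9 ⇒ r1c9=1.
Step 8. [r7c2∈{2}] r7c2 has the single candidate 2 ⇒ r7c2=2.
Step 9. [r1c2∈{9}] r1c2 has the single candidate 9, so r1c2=9.
Step 10. [r5c2∈{6}] only 6 remains possible at r5c2 ⇒ r5c2=6.
Step 11. [r7c5∈{5}] r7c5's peers cover all but 5. So r7c5=5.
Step 12. [r9c5∈{3}] r9c5 has the single candidate 3 ⇒ r9c5=3.
Step 13. [r9c6∈{1}] r9c6 is down to just 1, so r9c6=1.
Step 14. [r4c4∈{5,9}] 5 has one home in col 4: r4c4, so r4c4=5.
Step 15. [r2c9∈{2,8}] across col 9, 8 lands solely at r2c9, so r2c9=8.
Step 16. [r5c8∈{1,9}] r5c1, r5c3, r5c7 in row 5 together hold only {5,8,9}; those three values are spoken for ⇒ r5c8≠9.
Step 17. [r3c7∈{5,6,7,9}] r3c4 and r3c8 in row 3 both hold exactly {7,9}; those values are spoken for. So r3c7≠9.
Step 18. [r8c3∈{3}] r8c3's peers cover all but 3, so r8c3=3.
Step 19. [r3c8∈{7,9}] r2c7 and r2c8 in box 3 both hold exactly {2,9}; those values are spoken for, so r3c8≠9.
Step 20. [r3c8∈{7}] r3c8's peers cover all but 7 ⇒ r3c8=7.
Step 21. [r3c4∈{9}] r3c4 has the single candidate 9 ⇒ r3c4=9.
Step 22. [r4c5∈{6,9}] col 5 places 9 nowhere but r4c5, so r4c5=9.
Step 23. [r4c8∈{2}] only 2 remains possible at r4c8. So r4c8=2.
Step 24. [r6c9∈{6}] only 6 remains possible at r6c9, so r6c9=6.
Step 25. [r3c9∈{5}] r3c9's peers cover all but 5 ⇒ r3c9=5.
Step 26. [r6c3∈{2,9}] in row 6, 2 fits only at r6c3 ⇒ r6c3=2.
Step 27. [r6c7∈{7,9}] row 6 places 9 nowhere but r6c7, so r6c7=9.
Step 28. [r4c7∈{7,8}] in col 7, 7 fits only at r4c7. So r4c7=7.
Step 29. [r1c3∈{5}] r1c3's peers cover all but 5, so r1c3=5.
Step 30. [r4c2∈{3}] only 3 remains possible at r4c2. So r4c2=3.
Step 31. [r5c7∈{8}] only 8 remains possible at r5c7, so r5c7=8.
Step 32. [r9c7∈{2,5}] r9c7 is the only open cell in row 9 admitting 5, so r9c7=5.
Step 33. [r9c4∈{8}] r9c4 has the single candidate 8 ⇒ r9c4=8.
Step 34. [r7c6∈{7}] r7c6 has the single candidate 7, so r7c6=7.
Step 35. [r3c7∈{6}] only 6 remains possible at r3c7 ⇒ r3c7=6.
Step 36. [r5c6∈{4}] nothing but 4 survives at r5c6, so r5c6=4.
Step 37. [r2c7∈{2}] r2c7's peers cover all but 2. So r2c7=2.
Step 38. [r1c1∈{2}] r1c1's peers cover all but 2 ⇒ r1c1=2.
Step 39. [r6c4∈{1}] r6c4 has the single candidate 1 ⇒ r6c4=1.
Step 40. [r9c9∈{2}] r9c9's peers cover all but 2 ⇒ r9c9=2.
Step 41. [r2c5∈{4}] only 4 remains possible at r2c5 ⇒ r2c5=4.
Step 42. [r1c4∈{7}] r1c4 is down to just 7. So r1c4=7.
Step 43. [r6c2∈{7}] r6c2's peers cover all but 7 ⇒ r6c2=7.
Step 44. [r5c8∈{1}] r5c8 is down to just 1 ⇒ r5c8=1.
Step 45. [r4c6∈{6}] r4c6 has the single candidate 6 ⇒ r4c6=6.
Step 46. [r9c2∈{4}] r9c2 is down to just 4. So r9c2=4.
Step 47. [r6c6∈{3}] nothing but 3 survives at r6c6, so r6c6=3.
Step 48. [r1c5∈{6}] only 6 remains possible at r1c5. So r1c5=6.
Step 49. [r3c3∈{4}] r3c3 has the single candidate 4. So r3c3=4.
Step 50. [r2c8∈{9}] r2c8 is down to just 9. So r2c8=9.
Step 51. [r5c3∈{9}] r5c3's peers cover all but 9. So r5c3=9.
Step 52. [r5c1∈{5}] nothing but 5 survives at r5c1 ⇒ r5c1=5.
Step 53. [r4c1∈{8}] r4c1 has the single candidate 8. So r4c1=8.

Answer: 2 9 5 7 6 8 3 4 1 / 7 1 6 3 4 5 2 9 8 / 3 8 4 9 1 2 6 7 5 / 8 3 1 5 9 6 7 2 4 / 5 6 9 2 7 4 8 1 3 / 4 7 2 1 8 3 9 5 6 / 1 2 8 6 5 7 4 3 9 / 6 5 3 4 2 9 1 8 7 / 9 4 7 8 3 1 5 6 2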